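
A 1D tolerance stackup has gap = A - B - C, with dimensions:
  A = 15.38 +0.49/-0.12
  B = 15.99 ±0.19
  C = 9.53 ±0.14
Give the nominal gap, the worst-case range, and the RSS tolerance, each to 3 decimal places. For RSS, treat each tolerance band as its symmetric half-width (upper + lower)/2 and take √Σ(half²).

Stack each dimension's contribution:
  +A: nom +15.380 → Σnom=15.380; wc +0.490/-0.120 → slack +0.490/-0.120; half-tol=0.305, Σhalf²=0.093025
  -B: nom -15.990 → Σnom=-0.610; wc +0.190/-0.190 → slack +0.680/-0.310; half-tol=0.190, Σhalf²=0.129125
  -C: nom -9.530 → Σnom=-10.140; wc +0.140/-0.140 → slack +0.820/-0.450; half-tol=0.140, Σhalf²=0.148725
Nominal = -10.140. Worst-case = [-10.140 - 0.450, -10.140 + 0.820] = [-10.590, -9.320]. RSS = √0.148725 = 0.386.

nominal=-10.140 wc=[-10.590,-9.320] rss=0.386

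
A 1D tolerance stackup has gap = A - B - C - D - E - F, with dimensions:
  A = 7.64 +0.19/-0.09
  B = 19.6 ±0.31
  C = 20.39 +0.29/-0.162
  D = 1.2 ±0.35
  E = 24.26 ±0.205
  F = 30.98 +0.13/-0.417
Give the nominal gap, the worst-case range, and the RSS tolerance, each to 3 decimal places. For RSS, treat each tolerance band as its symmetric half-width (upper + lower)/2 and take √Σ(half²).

Stack each dimension's contribution:
  +A: nom +7.640 → Σnom=7.640; wc +0.190/-0.090 → slack +0.190/-0.090; half-tol=0.140, Σhalf²=0.019600
  -B: nom -19.600 → Σnom=-11.960; wc +0.310/-0.310 → slack +0.500/-0.400; half-tol=0.310, Σhalf²=0.115700
  -C: nom -20.390 → Σnom=-32.350; wc +0.162/-0.290 → slack +0.662/-0.690; half-tol=0.226, Σhalf²=0.166776
  -D: nom -1.200 → Σnom=-33.550; wc +0.350/-0.350 → slack +1.012/-1.040; half-tol=0.350, Σhalf²=0.289276
  -E: nom -24.260 → Σnom=-57.810; wc +0.205/-0.205 → slack +1.217/-1.245; half-tol=0.205, Σhalf²=0.331301
  -F: nom -30.980 → Σnom=-88.790; wc +0.417/-0.130 → slack +1.634/-1.375; half-tol=0.273, Σhalf²=0.406103
Nominal = -88.790. Worst-case = [-88.790 - 1.375, -88.790 + 1.634] = [-90.165, -87.156]. RSS = √0.406103 = 0.637.

nominal=-88.790 wc=[-90.165,-87.156] rss=0.637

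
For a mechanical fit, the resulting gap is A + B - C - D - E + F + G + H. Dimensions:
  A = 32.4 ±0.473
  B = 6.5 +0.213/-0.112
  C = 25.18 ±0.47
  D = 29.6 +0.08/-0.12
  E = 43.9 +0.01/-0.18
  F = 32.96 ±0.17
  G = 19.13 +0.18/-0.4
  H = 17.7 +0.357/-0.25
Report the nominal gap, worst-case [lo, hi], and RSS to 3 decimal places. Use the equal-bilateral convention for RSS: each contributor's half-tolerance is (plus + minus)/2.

Stack each dimension's contribution:
  +A: nom +32.400 → Σnom=32.400; wc +0.473/-0.473 → slack +0.473/-0.473; half-tol=0.473, Σhalf²=0.223729
  +B: nom +6.500 → Σnom=38.900; wc +0.213/-0.112 → slack +0.686/-0.585; half-tol=0.163, Σhalf²=0.250135
  -C: nom -25.180 → Σnom=13.720; wc +0.470/-0.470 → slack +1.156/-1.055; half-tol=0.470, Σhalf²=0.471035
  -D: nom -29.600 → Σnom=-15.880; wc +0.120/-0.080 → slack +1.276/-1.135; half-tol=0.100, Σhalf²=0.481035
  -E: nom -43.900 → Σnom=-59.780; wc +0.180/-0.010 → slack +1.456/-1.145; half-tol=0.095, Σhalf²=0.490060
  +F: nom +32.960 → Σnom=-26.820; wc +0.170/-0.170 → slack +1.626/-1.315; half-tol=0.170, Σhalf²=0.518960
  +G: nom +19.130 → Σnom=-7.690; wc +0.180/-0.400 → slack +1.806/-1.715; half-tol=0.290, Σhalf²=0.603060
  +H: nom +17.700 → Σnom=10.010; wc +0.357/-0.250 → slack +2.163/-1.965; half-tol=0.303, Σhalf²=0.695173
Nominal = 10.010. Worst-case = [10.010 - 1.965, 10.010 + 2.163] = [8.045, 12.173]. RSS = √0.695173 = 0.834.

nominal=10.010 wc=[8.045,12.173] rss=0.834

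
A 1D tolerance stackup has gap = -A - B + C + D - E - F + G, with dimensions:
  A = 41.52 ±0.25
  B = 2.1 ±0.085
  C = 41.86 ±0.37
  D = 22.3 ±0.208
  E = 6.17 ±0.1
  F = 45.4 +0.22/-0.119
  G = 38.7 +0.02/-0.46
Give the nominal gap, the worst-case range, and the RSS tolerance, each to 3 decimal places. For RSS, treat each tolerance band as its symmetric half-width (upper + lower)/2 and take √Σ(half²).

Stack each dimension's contribution:
  -A: nom -41.520 → Σnom=-41.520; wc +0.250/-0.250 → slack +0.250/-0.250; half-tol=0.250, Σhalf²=0.062500
  -B: nom -2.100 → Σnom=-43.620; wc +0.085/-0.085 → slack +0.335/-0.335; half-tol=0.085, Σhalf²=0.069725
  +C: nom +41.860 → Σnom=-1.760; wc +0.370/-0.370 → slack +0.705/-0.705; half-tol=0.370, Σhalf²=0.206625
  +D: nom +22.300 → Σnom=20.540; wc +0.208/-0.208 → slack +0.913/-0.913; half-tol=0.208, Σhalf²=0.249889
  -E: nom -6.170 → Σnom=14.370; wc +0.100/-0.100 → slack +1.013/-1.013; half-tol=0.100, Σhalf²=0.259889
  -F: nom -45.400 → Σnom=-31.030; wc +0.119/-0.220 → slack +1.132/-1.233; half-tol=0.169, Σhalf²=0.288619
  +G: nom +38.700 → Σnom=7.670; wc +0.020/-0.460 → slack +1.152/-1.693; half-tol=0.240, Σhalf²=0.346219
Nominal = 7.670. Worst-case = [7.670 - 1.693, 7.670 + 1.152] = [5.977, 8.822]. RSS = √0.346219 = 0.588.

nominal=7.670 wc=[5.977,8.822] rss=0.588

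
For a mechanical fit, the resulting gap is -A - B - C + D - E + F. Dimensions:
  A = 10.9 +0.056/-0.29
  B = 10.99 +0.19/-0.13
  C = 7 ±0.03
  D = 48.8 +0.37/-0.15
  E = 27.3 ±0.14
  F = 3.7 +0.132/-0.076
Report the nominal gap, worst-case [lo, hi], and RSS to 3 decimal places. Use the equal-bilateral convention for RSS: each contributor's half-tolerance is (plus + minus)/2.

Stack each dimension's contribution:
  -A: nom -10.900 → Σnom=-10.900; wc +0.290/-0.056 → slack +0.290/-0.056; half-tol=0.173, Σhalf²=0.029929
  -B: nom -10.990 → Σnom=-21.890; wc +0.130/-0.190 → slack +0.420/-0.246; half-tol=0.160, Σhalf²=0.055529
  -C: nom -7.000 → Σnom=-28.890; wc +0.030/-0.030 → slack +0.450/-0.276; half-tol=0.030, Σhalf²=0.056429
  +D: nom +48.800 → Σnom=19.910; wc +0.370/-0.150 → slack +0.820/-0.426; half-tol=0.260, Σhalf²=0.124029
  -E: nom -27.300 → Σnom=-7.390; wc +0.140/-0.140 → slack +0.960/-0.566; half-tol=0.140, Σhalf²=0.143629
  +F: nom +3.700 → Σnom=-3.690; wc +0.132/-0.076 → slack +1.092/-0.642; half-tol=0.104, Σhalf²=0.154445
Nominal = -3.690. Worst-case = [-3.690 - 0.642, -3.690 + 1.092] = [-4.332, -2.598]. RSS = √0.154445 = 0.393.

nominal=-3.690 wc=[-4.332,-2.598] rss=0.393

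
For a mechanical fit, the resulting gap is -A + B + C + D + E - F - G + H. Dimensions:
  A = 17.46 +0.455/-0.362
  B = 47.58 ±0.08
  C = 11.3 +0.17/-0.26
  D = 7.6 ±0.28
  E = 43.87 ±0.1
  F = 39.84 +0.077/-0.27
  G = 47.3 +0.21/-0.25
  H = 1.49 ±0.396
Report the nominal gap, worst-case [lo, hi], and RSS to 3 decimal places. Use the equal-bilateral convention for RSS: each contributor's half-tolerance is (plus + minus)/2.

nominal=7.240 wc=[5.382,9.148] rss=0.740

Stack each dimension's contribution:
  -A: nom -17.460 → Σnom=-17.460; wc +0.362/-0.455 → slack +0.362/-0.455; half-tol=0.408, Σhalf²=0.166872
  +B: nom +47.580 → Σnom=30.120; wc +0.080/-0.080 → slack +0.442/-0.535; half-tol=0.080, Σhalf²=0.173272
  +C: nom +11.300 → Σnom=41.420; wc +0.170/-0.260 → slack +0.612/-0.795; half-tol=0.215, Σhalf²=0.219497
  +D: nom +7.600 → Σnom=49.020; wc +0.280/-0.280 → slack +0.892/-1.075; half-tol=0.280, Σhalf²=0.297897
  +E: nom +43.870 → Σnom=92.890; wc +0.100/-0.100 → slack +0.992/-1.175; half-tol=0.100, Σhalf²=0.307897
  -F: nom -39.840 → Σnom=53.050; wc +0.270/-0.077 → slack +1.262/-1.252; half-tol=0.174, Σhalf²=0.338000
  -G: nom -47.300 → Σnom=5.750; wc +0.250/-0.210 → slack +1.512/-1.462; half-tol=0.230, Σhalf²=0.390900
  +H: nom +1.490 → Σnom=7.240; wc +0.396/-0.396 → slack +1.908/-1.858; half-tol=0.396, Σhalf²=0.547716
Nominal = 7.240. Worst-case = [7.240 - 1.858, 7.240 + 1.908] = [5.382, 9.148]. RSS = √0.547716 = 0.740.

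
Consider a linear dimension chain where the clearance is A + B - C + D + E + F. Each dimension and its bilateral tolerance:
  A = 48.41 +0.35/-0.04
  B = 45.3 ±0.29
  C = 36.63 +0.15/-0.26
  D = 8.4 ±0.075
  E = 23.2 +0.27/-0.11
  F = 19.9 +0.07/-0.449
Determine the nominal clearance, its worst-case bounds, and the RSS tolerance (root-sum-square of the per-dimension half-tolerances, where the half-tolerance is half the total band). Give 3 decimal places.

Stack each dimension's contribution:
  +A: nom +48.410 → Σnom=48.410; wc +0.350/-0.040 → slack +0.350/-0.040; half-tol=0.195, Σhalf²=0.038025
  +B: nom +45.300 → Σnom=93.710; wc +0.290/-0.290 → slack +0.640/-0.330; half-tol=0.290, Σhalf²=0.122125
  -C: nom -36.630 → Σnom=57.080; wc +0.260/-0.150 → slack +0.900/-0.480; half-tol=0.205, Σhalf²=0.164150
  +D: nom +8.400 → Σnom=65.480; wc +0.075/-0.075 → slack +0.975/-0.555; half-tol=0.075, Σhalf²=0.169775
  +E: nom +23.200 → Σnom=88.680; wc +0.270/-0.110 → slack +1.245/-0.665; half-tol=0.190, Σhalf²=0.205875
  +F: nom +19.900 → Σnom=108.580; wc +0.070/-0.449 → slack +1.315/-1.114; half-tol=0.260, Σhalf²=0.273215
Nominal = 108.580. Worst-case = [108.580 - 1.114, 108.580 + 1.315] = [107.466, 109.895]. RSS = √0.273215 = 0.523.

nominal=108.580 wc=[107.466,109.895] rss=0.523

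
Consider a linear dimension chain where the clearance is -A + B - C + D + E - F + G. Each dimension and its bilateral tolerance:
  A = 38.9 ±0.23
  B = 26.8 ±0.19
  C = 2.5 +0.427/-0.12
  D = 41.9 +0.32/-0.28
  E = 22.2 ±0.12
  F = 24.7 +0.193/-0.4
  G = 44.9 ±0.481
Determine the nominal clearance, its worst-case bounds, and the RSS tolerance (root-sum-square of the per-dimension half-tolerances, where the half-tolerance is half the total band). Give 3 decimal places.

Stack each dimension's contribution:
  -A: nom -38.900 → Σnom=-38.900; wc +0.230/-0.230 → slack +0.230/-0.230; half-tol=0.230, Σhalf²=0.052900
  +B: nom +26.800 → Σnom=-12.100; wc +0.190/-0.190 → slack +0.420/-0.420; half-tol=0.190, Σhalf²=0.089000
  -C: nom -2.500 → Σnom=-14.600; wc +0.120/-0.427 → slack +0.540/-0.847; half-tol=0.273, Σhalf²=0.163802
  +D: nom +41.900 → Σnom=27.300; wc +0.320/-0.280 → slack +0.860/-1.127; half-tol=0.300, Σhalf²=0.253802
  +E: nom +22.200 → Σnom=49.500; wc +0.120/-0.120 → slack +0.980/-1.247; half-tol=0.120, Σhalf²=0.268202
  -F: nom -24.700 → Σnom=24.800; wc +0.400/-0.193 → slack +1.380/-1.440; half-tol=0.296, Σhalf²=0.356115
  +G: nom +44.900 → Σnom=69.700; wc +0.481/-0.481 → slack +1.861/-1.921; half-tol=0.481, Σhalf²=0.587476
Nominal = 69.700. Worst-case = [69.700 - 1.921, 69.700 + 1.861] = [67.779, 71.561]. RSS = √0.587476 = 0.766.

nominal=69.700 wc=[67.779,71.561] rss=0.766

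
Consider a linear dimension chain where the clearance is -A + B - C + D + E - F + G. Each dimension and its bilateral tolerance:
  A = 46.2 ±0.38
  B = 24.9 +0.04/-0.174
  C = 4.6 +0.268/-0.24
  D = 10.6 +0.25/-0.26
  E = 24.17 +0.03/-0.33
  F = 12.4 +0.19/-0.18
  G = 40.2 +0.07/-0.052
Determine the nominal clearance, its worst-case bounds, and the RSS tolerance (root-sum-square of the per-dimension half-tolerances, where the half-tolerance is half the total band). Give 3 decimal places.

nominal=36.670 wc=[35.016,37.860] rss=0.596

Stack each dimension's contribution:
  -A: nom -46.200 → Σnom=-46.200; wc +0.380/-0.380 → slack +0.380/-0.380; half-tol=0.380, Σhalf²=0.144400
  +B: nom +24.900 → Σnom=-21.300; wc +0.040/-0.174 → slack +0.420/-0.554; half-tol=0.107, Σhalf²=0.155849
  -C: nom -4.600 → Σnom=-25.900; wc +0.240/-0.268 → slack +0.660/-0.822; half-tol=0.254, Σhalf²=0.220365
  +D: nom +10.600 → Σnom=-15.300; wc +0.250/-0.260 → slack +0.910/-1.082; half-tol=0.255, Σhalf²=0.285390
  +E: nom +24.170 → Σnom=8.870; wc +0.030/-0.330 → slack +0.940/-1.412; half-tol=0.180, Σhalf²=0.317790
  -F: nom -12.400 → Σnom=-3.530; wc +0.180/-0.190 → slack +1.120/-1.602; half-tol=0.185, Σhalf²=0.352015
  +G: nom +40.200 → Σnom=36.670; wc +0.070/-0.052 → slack +1.190/-1.654; half-tol=0.061, Σhalf²=0.355736
Nominal = 36.670. Worst-case = [36.670 - 1.654, 36.670 + 1.190] = [35.016, 37.860]. RSS = √0.355736 = 0.596.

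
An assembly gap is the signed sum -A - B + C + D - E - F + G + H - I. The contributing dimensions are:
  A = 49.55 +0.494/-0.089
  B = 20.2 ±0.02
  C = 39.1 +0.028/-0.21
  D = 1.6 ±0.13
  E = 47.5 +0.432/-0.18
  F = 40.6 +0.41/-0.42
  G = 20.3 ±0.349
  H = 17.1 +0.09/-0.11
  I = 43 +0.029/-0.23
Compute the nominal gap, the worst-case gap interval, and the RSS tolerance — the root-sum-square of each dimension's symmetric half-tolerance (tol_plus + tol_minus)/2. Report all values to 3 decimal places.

Stack each dimension's contribution:
  -A: nom -49.550 → Σnom=-49.550; wc +0.089/-0.494 → slack +0.089/-0.494; half-tol=0.291, Σhalf²=0.084972
  -B: nom -20.200 → Σnom=-69.750; wc +0.020/-0.020 → slack +0.109/-0.514; half-tol=0.020, Σhalf²=0.085372
  +C: nom +39.100 → Σnom=-30.650; wc +0.028/-0.210 → slack +0.137/-0.724; half-tol=0.119, Σhalf²=0.099533
  +D: nom +1.600 → Σnom=-29.050; wc +0.130/-0.130 → slack +0.267/-0.854; half-tol=0.130, Σhalf²=0.116433
  -E: nom -47.500 → Σnom=-76.550; wc +0.180/-0.432 → slack +0.447/-1.286; half-tol=0.306, Σhalf²=0.210069
  -F: nom -40.600 → Σnom=-117.150; wc +0.420/-0.410 → slack +0.867/-1.696; half-tol=0.415, Σhalf²=0.382294
  +G: nom +20.300 → Σnom=-96.850; wc +0.349/-0.349 → slack +1.216/-2.045; half-tol=0.349, Σhalf²=0.504095
  +H: nom +17.100 → Σnom=-79.750; wc +0.090/-0.110 → slack +1.306/-2.155; half-tol=0.100, Σhalf²=0.514095
  -I: nom -43.000 → Σnom=-122.750; wc +0.230/-0.029 → slack +1.536/-2.184; half-tol=0.130, Σhalf²=0.530865
Nominal = -122.750. Worst-case = [-122.750 - 2.184, -122.750 + 1.536] = [-124.934, -121.214]. RSS = √0.530865 = 0.729.

nominal=-122.750 wc=[-124.934,-121.214] rss=0.729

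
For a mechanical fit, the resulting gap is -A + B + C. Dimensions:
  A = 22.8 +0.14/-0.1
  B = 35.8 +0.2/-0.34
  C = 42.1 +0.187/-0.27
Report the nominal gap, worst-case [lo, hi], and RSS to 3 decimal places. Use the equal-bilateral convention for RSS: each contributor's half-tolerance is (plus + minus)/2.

Stack each dimension's contribution:
  -A: nom -22.800 → Σnom=-22.800; wc +0.100/-0.140 → slack +0.100/-0.140; half-tol=0.120, Σhalf²=0.014400
  +B: nom +35.800 → Σnom=13.000; wc +0.200/-0.340 → slack +0.300/-0.480; half-tol=0.270, Σhalf²=0.087300
  +C: nom +42.100 → Σnom=55.100; wc +0.187/-0.270 → slack +0.487/-0.750; half-tol=0.229, Σhalf²=0.139512
Nominal = 55.100. Worst-case = [55.100 - 0.750, 55.100 + 0.487] = [54.350, 55.587]. RSS = √0.139512 = 0.374.

nominal=55.100 wc=[54.350,55.587] rss=0.374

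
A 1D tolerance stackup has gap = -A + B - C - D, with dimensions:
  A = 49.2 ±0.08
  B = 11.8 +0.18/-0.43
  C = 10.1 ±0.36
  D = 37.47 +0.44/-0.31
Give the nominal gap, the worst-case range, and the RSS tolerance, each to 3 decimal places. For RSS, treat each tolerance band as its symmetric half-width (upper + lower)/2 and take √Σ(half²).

Stack each dimension's contribution:
  -A: nom -49.200 → Σnom=-49.200; wc +0.080/-0.080 → slack +0.080/-0.080; half-tol=0.080, Σhalf²=0.006400
  +B: nom +11.800 → Σnom=-37.400; wc +0.180/-0.430 → slack +0.260/-0.510; half-tol=0.305, Σhalf²=0.099425
  -C: nom -10.100 → Σnom=-47.500; wc +0.360/-0.360 → slack +0.620/-0.870; half-tol=0.360, Σhalf²=0.229025
  -D: nom -37.470 → Σnom=-84.970; wc +0.310/-0.440 → slack +0.930/-1.310; half-tol=0.375, Σhalf²=0.369650
Nominal = -84.970. Worst-case = [-84.970 - 1.310, -84.970 + 0.930] = [-86.280, -84.040]. RSS = √0.369650 = 0.608.

nominal=-84.970 wc=[-86.280,-84.040] rss=0.608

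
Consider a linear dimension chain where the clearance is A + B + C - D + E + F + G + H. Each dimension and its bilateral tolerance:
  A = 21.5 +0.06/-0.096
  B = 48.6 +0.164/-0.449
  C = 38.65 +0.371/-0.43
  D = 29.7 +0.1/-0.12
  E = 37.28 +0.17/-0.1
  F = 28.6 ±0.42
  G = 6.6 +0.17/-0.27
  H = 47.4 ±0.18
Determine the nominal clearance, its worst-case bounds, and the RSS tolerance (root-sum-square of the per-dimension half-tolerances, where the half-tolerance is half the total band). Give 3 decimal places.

Stack each dimension's contribution:
  +A: nom +21.500 → Σnom=21.500; wc +0.060/-0.096 → slack +0.060/-0.096; half-tol=0.078, Σhalf²=0.006084
  +B: nom +48.600 → Σnom=70.100; wc +0.164/-0.449 → slack +0.224/-0.545; half-tol=0.306, Σhalf²=0.100026
  +C: nom +38.650 → Σnom=108.750; wc +0.371/-0.430 → slack +0.595/-0.975; half-tol=0.400, Σhalf²=0.260426
  -D: nom -29.700 → Σnom=79.050; wc +0.120/-0.100 → slack +0.715/-1.075; half-tol=0.110, Σhalf²=0.272526
  +E: nom +37.280 → Σnom=116.330; wc +0.170/-0.100 → slack +0.885/-1.175; half-tol=0.135, Σhalf²=0.290751
  +F: nom +28.600 → Σnom=144.930; wc +0.420/-0.420 → slack +1.305/-1.595; half-tol=0.420, Σhalf²=0.467151
  +G: nom +6.600 → Σnom=151.530; wc +0.170/-0.270 → slack +1.475/-1.865; half-tol=0.220, Σhalf²=0.515551
  +H: nom +47.400 → Σnom=198.930; wc +0.180/-0.180 → slack +1.655/-2.045; half-tol=0.180, Σhalf²=0.547951
Nominal = 198.930. Worst-case = [198.930 - 2.045, 198.930 + 1.655] = [196.885, 200.585]. RSS = √0.547951 = 0.740.

nominal=198.930 wc=[196.885,200.585] rss=0.740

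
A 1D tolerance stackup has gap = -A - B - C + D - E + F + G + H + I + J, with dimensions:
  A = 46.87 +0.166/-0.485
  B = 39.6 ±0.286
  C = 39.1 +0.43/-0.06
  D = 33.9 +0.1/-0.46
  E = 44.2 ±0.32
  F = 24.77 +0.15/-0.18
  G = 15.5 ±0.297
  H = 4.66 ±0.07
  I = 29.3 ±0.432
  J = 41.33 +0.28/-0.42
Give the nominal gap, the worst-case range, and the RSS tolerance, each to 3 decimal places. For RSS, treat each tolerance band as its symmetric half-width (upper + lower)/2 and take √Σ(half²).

Stack each dimension's contribution:
  -A: nom -46.870 → Σnom=-46.870; wc +0.485/-0.166 → slack +0.485/-0.166; half-tol=0.326, Σhalf²=0.105950
  -B: nom -39.600 → Σnom=-86.470; wc +0.286/-0.286 → slack +0.771/-0.452; half-tol=0.286, Σhalf²=0.187746
  -C: nom -39.100 → Σnom=-125.570; wc +0.060/-0.430 → slack +0.831/-0.882; half-tol=0.245, Σhalf²=0.247771
  +D: nom +33.900 → Σnom=-91.670; wc +0.100/-0.460 → slack +0.931/-1.342; half-tol=0.280, Σhalf²=0.326171
  -E: nom -44.200 → Σnom=-135.870; wc +0.320/-0.320 → slack +1.251/-1.662; half-tol=0.320, Σhalf²=0.428571
  +F: nom +24.770 → Σnom=-111.100; wc +0.150/-0.180 → slack +1.401/-1.842; half-tol=0.165, Σhalf²=0.455796
  +G: nom +15.500 → Σnom=-95.600; wc +0.297/-0.297 → slack +1.698/-2.139; half-tol=0.297, Σhalf²=0.544005
  +H: nom +4.660 → Σnom=-90.940; wc +0.070/-0.070 → slack +1.768/-2.209; half-tol=0.070, Σhalf²=0.548905
  +I: nom +29.300 → Σnom=-61.640; wc +0.432/-0.432 → slack +2.200/-2.641; half-tol=0.432, Σhalf²=0.735529
  +J: nom +41.330 → Σnom=-20.310; wc +0.280/-0.420 → slack +2.480/-3.061; half-tol=0.350, Σhalf²=0.858029
Nominal = -20.310. Worst-case = [-20.310 - 3.061, -20.310 + 2.480] = [-23.371, -17.830]. RSS = √0.858029 = 0.926.

nominal=-20.310 wc=[-23.371,-17.830] rss=0.926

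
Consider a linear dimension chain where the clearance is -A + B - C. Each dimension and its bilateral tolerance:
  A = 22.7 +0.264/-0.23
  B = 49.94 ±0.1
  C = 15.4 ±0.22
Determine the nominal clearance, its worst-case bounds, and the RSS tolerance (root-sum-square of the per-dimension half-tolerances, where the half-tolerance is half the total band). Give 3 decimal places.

Stack each dimension's contribution:
  -A: nom -22.700 → Σnom=-22.700; wc +0.230/-0.264 → slack +0.230/-0.264; half-tol=0.247, Σhalf²=0.061009
  +B: nom +49.940 → Σnom=27.240; wc +0.100/-0.100 → slack +0.330/-0.364; half-tol=0.100, Σhalf²=0.071009
  -C: nom -15.400 → Σnom=11.840; wc +0.220/-0.220 → slack +0.550/-0.584; half-tol=0.220, Σhalf²=0.119409
Nominal = 11.840. Worst-case = [11.840 - 0.584, 11.840 + 0.550] = [11.256, 12.390]. RSS = √0.119409 = 0.346.

nominal=11.840 wc=[11.256,12.390] rss=0.346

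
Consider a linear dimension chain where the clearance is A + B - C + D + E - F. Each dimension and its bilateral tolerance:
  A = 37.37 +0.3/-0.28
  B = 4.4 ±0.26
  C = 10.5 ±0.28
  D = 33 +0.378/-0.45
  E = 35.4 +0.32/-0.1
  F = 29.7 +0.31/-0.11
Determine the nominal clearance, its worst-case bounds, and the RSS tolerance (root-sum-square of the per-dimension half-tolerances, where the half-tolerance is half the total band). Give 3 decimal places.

Stack each dimension's contribution:
  +A: nom +37.370 → Σnom=37.370; wc +0.300/-0.280 → slack +0.300/-0.280; half-tol=0.290, Σhalf²=0.084100
  +B: nom +4.400 → Σnom=41.770; wc +0.260/-0.260 → slack +0.560/-0.540; half-tol=0.260, Σhalf²=0.151700
  -C: nom -10.500 → Σnom=31.270; wc +0.280/-0.280 → slack +0.840/-0.820; half-tol=0.280, Σhalf²=0.230100
  +D: nom +33.000 → Σnom=64.270; wc +0.378/-0.450 → slack +1.218/-1.270; half-tol=0.414, Σhalf²=0.401496
  +E: nom +35.400 → Σnom=99.670; wc +0.320/-0.100 → slack +1.538/-1.370; half-tol=0.210, Σhalf²=0.445596
  -F: nom -29.700 → Σnom=69.970; wc +0.110/-0.310 → slack +1.648/-1.680; half-tol=0.210, Σhalf²=0.489696
Nominal = 69.970. Worst-case = [69.970 - 1.680, 69.970 + 1.648] = [68.290, 71.618]. RSS = √0.489696 = 0.700.

nominal=69.970 wc=[68.290,71.618] rss=0.700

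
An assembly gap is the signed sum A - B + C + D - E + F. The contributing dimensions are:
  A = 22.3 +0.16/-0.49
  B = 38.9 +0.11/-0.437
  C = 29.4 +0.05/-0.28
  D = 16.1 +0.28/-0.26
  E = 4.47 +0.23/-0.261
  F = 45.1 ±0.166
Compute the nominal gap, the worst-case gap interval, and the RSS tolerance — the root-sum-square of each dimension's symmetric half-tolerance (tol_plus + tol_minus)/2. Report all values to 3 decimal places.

Stack each dimension's contribution:
  +A: nom +22.300 → Σnom=22.300; wc +0.160/-0.490 → slack +0.160/-0.490; half-tol=0.325, Σhalf²=0.105625
  -B: nom -38.900 → Σnom=-16.600; wc +0.437/-0.110 → slack +0.597/-0.600; half-tol=0.274, Σhalf²=0.180427
  +C: nom +29.400 → Σnom=12.800; wc +0.050/-0.280 → slack +0.647/-0.880; half-tol=0.165, Σhalf²=0.207652
  +D: nom +16.100 → Σnom=28.900; wc +0.280/-0.260 → slack +0.927/-1.140; half-tol=0.270, Σhalf²=0.280552
  -E: nom -4.470 → Σnom=24.430; wc +0.261/-0.230 → slack +1.188/-1.370; half-tol=0.245, Σhalf²=0.340823
  +F: nom +45.100 → Σnom=69.530; wc +0.166/-0.166 → slack +1.354/-1.536; half-tol=0.166, Σhalf²=0.368379
Nominal = 69.530. Worst-case = [69.530 - 1.536, 69.530 + 1.354] = [67.994, 70.884]. RSS = √0.368379 = 0.607.

nominal=69.530 wc=[67.994,70.884] rss=0.607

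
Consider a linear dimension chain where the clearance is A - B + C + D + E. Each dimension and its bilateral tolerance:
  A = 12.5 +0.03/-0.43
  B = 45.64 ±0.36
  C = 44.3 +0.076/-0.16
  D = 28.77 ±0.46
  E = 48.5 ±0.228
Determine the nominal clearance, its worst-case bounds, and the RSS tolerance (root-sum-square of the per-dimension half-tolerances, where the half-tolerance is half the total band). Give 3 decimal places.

Stack each dimension's contribution:
  +A: nom +12.500 → Σnom=12.500; wc +0.030/-0.430 → slack +0.030/-0.430; half-tol=0.230, Σhalf²=0.052900
  -B: nom -45.640 → Σnom=-33.140; wc +0.360/-0.360 → slack +0.390/-0.790; half-tol=0.360, Σhalf²=0.182500
  +C: nom +44.300 → Σnom=11.160; wc +0.076/-0.160 → slack +0.466/-0.950; half-tol=0.118, Σhalf²=0.196424
  +D: nom +28.770 → Σnom=39.930; wc +0.460/-0.460 → slack +0.926/-1.410; half-tol=0.460, Σhalf²=0.408024
  +E: nom +48.500 → Σnom=88.430; wc +0.228/-0.228 → slack +1.154/-1.638; half-tol=0.228, Σhalf²=0.460008
Nominal = 88.430. Worst-case = [88.430 - 1.638, 88.430 + 1.154] = [86.792, 89.584]. RSS = √0.460008 = 0.678.

nominal=88.430 wc=[86.792,89.584] rss=0.678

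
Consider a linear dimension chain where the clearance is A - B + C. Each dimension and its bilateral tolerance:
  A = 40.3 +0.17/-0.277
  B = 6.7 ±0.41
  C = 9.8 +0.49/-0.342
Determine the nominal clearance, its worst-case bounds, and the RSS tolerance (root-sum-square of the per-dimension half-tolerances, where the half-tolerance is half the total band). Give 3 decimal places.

Stack each dimension's contribution:
  +A: nom +40.300 → Σnom=40.300; wc +0.170/-0.277 → slack +0.170/-0.277; half-tol=0.224, Σhalf²=0.049952
  -B: nom -6.700 → Σnom=33.600; wc +0.410/-0.410 → slack +0.580/-0.687; half-tol=0.410, Σhalf²=0.218052
  +C: nom +9.800 → Σnom=43.400; wc +0.490/-0.342 → slack +1.070/-1.029; half-tol=0.416, Σhalf²=0.391108
Nominal = 43.400. Worst-case = [43.400 - 1.029, 43.400 + 1.070] = [42.371, 44.470]. RSS = √0.391108 = 0.625.

nominal=43.400 wc=[42.371,44.470] rss=0.625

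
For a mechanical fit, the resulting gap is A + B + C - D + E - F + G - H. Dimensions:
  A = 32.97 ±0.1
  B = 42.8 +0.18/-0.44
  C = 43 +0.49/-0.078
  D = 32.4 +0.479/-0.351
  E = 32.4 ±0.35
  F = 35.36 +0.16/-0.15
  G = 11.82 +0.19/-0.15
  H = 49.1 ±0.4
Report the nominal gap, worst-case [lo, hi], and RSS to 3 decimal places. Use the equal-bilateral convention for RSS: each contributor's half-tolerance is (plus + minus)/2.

nominal=46.130 wc=[43.973,48.341] rss=0.833

Stack each dimension's contribution:
  +A: nom +32.970 → Σnom=32.970; wc +0.100/-0.100 → slack +0.100/-0.100; half-tol=0.100, Σhalf²=0.010000
  +B: nom +42.800 → Σnom=75.770; wc +0.180/-0.440 → slack +0.280/-0.540; half-tol=0.310, Σhalf²=0.106100
  +C: nom +43.000 → Σnom=118.770; wc +0.490/-0.078 → slack +0.770/-0.618; half-tol=0.284, Σhalf²=0.186756
  -D: nom -32.400 → Σnom=86.370; wc +0.351/-0.479 → slack +1.121/-1.097; half-tol=0.415, Σhalf²=0.358981
  +E: nom +32.400 → Σnom=118.770; wc +0.350/-0.350 → slack +1.471/-1.447; half-tol=0.350, Σhalf²=0.481481
  -F: nom -35.360 → Σnom=83.410; wc +0.150/-0.160 → slack +1.621/-1.607; half-tol=0.155, Σhalf²=0.505506
  +G: nom +11.820 → Σnom=95.230; wc +0.190/-0.150 → slack +1.811/-1.757; half-tol=0.170, Σhalf²=0.534406
  -H: nom -49.100 → Σnom=46.130; wc +0.400/-0.400 → slack +2.211/-2.157; half-tol=0.400, Σhalf²=0.694406
Nominal = 46.130. Worst-case = [46.130 - 2.157, 46.130 + 2.211] = [43.973, 48.341]. RSS = √0.694406 = 0.833.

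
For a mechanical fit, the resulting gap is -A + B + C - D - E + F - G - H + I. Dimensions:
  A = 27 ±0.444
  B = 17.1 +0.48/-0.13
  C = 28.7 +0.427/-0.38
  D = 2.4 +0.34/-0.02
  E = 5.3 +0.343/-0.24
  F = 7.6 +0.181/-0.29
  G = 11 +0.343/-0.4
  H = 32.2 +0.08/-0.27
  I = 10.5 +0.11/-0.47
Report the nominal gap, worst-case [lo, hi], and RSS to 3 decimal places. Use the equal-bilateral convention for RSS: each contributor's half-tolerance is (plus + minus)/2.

Stack each dimension's contribution:
  -A: nom -27.000 → Σnom=-27.000; wc +0.444/-0.444 → slack +0.444/-0.444; half-tol=0.444, Σhalf²=0.197136
  +B: nom +17.100 → Σnom=-9.900; wc +0.480/-0.130 → slack +0.924/-0.574; half-tol=0.305, Σhalf²=0.290161
  +C: nom +28.700 → Σnom=18.800; wc +0.427/-0.380 → slack +1.351/-0.954; half-tol=0.403, Σhalf²=0.452973
  -D: nom -2.400 → Σnom=16.400; wc +0.020/-0.340 → slack +1.371/-1.294; half-tol=0.180, Σhalf²=0.485373
  -E: nom -5.300 → Σnom=11.100; wc +0.240/-0.343 → slack +1.611/-1.637; half-tol=0.291, Σhalf²=0.570345
  +F: nom +7.600 → Σnom=18.700; wc +0.181/-0.290 → slack +1.792/-1.927; half-tol=0.235, Σhalf²=0.625806
  -G: nom -11.000 → Σnom=7.700; wc +0.400/-0.343 → slack +2.192/-2.270; half-tol=0.372, Σhalf²=0.763818
  -H: nom -32.200 → Σnom=-24.500; wc +0.270/-0.080 → slack +2.462/-2.350; half-tol=0.175, Σhalf²=0.794443
  +I: nom +10.500 → Σnom=-14.000; wc +0.110/-0.470 → slack +2.572/-2.820; half-tol=0.290, Σhalf²=0.878543
Nominal = -14.000. Worst-case = [-14.000 - 2.820, -14.000 + 2.572] = [-16.820, -11.428]. RSS = √0.878543 = 0.937.

nominal=-14.000 wc=[-16.820,-11.428] rss=0.937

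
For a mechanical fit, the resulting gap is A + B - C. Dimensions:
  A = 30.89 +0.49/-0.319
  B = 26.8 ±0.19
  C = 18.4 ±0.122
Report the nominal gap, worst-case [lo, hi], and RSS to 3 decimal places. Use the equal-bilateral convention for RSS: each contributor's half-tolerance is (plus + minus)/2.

nominal=39.290 wc=[38.659,40.092] rss=0.463

Stack each dimension's contribution:
  +A: nom +30.890 → Σnom=30.890; wc +0.490/-0.319 → slack +0.490/-0.319; half-tol=0.404, Σhalf²=0.163620
  +B: nom +26.800 → Σnom=57.690; wc +0.190/-0.190 → slack +0.680/-0.509; half-tol=0.190, Σhalf²=0.199720
  -C: nom -18.400 → Σnom=39.290; wc +0.122/-0.122 → slack +0.802/-0.631; half-tol=0.122, Σhalf²=0.214604
Nominal = 39.290. Worst-case = [39.290 - 0.631, 39.290 + 0.802] = [38.659, 40.092]. RSS = √0.214604 = 0.463.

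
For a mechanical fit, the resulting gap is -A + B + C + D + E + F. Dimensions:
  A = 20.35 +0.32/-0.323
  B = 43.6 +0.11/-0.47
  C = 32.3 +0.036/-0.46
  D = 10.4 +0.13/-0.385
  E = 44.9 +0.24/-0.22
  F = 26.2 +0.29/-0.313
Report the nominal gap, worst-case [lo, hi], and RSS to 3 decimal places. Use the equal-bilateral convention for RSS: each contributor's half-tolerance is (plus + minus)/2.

nominal=137.050 wc=[134.882,138.179] rss=0.678

Stack each dimension's contribution:
  -A: nom -20.350 → Σnom=-20.350; wc +0.323/-0.320 → slack +0.323/-0.320; half-tol=0.322, Σhalf²=0.103362
  +B: nom +43.600 → Σnom=23.250; wc +0.110/-0.470 → slack +0.433/-0.790; half-tol=0.290, Σhalf²=0.187462
  +C: nom +32.300 → Σnom=55.550; wc +0.036/-0.460 → slack +0.469/-1.250; half-tol=0.248, Σhalf²=0.248966
  +D: nom +10.400 → Σnom=65.950; wc +0.130/-0.385 → slack +0.599/-1.635; half-tol=0.258, Σhalf²=0.315273
  +E: nom +44.900 → Σnom=110.850; wc +0.240/-0.220 → slack +0.839/-1.855; half-tol=0.230, Σhalf²=0.368173
  +F: nom +26.200 → Σnom=137.050; wc +0.290/-0.313 → slack +1.129/-2.168; half-tol=0.301, Σhalf²=0.459075
Nominal = 137.050. Worst-case = [137.050 - 2.168, 137.050 + 1.129] = [134.882, 138.179]. RSS = √0.459075 = 0.678.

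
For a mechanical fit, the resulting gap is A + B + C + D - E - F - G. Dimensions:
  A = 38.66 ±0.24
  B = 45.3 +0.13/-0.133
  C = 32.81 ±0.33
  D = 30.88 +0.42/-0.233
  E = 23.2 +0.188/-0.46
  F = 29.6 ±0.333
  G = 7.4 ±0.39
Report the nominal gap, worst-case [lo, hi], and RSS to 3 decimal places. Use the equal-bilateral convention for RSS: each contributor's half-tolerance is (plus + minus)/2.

nominal=87.450 wc=[85.603,89.753] rss=0.811

Stack each dimension's contribution:
  +A: nom +38.660 → Σnom=38.660; wc +0.240/-0.240 → slack +0.240/-0.240; half-tol=0.240, Σhalf²=0.057600
  +B: nom +45.300 → Σnom=83.960; wc +0.130/-0.133 → slack +0.370/-0.373; half-tol=0.132, Σhalf²=0.074892
  +C: nom +32.810 → Σnom=116.770; wc +0.330/-0.330 → slack +0.700/-0.703; half-tol=0.330, Σhalf²=0.183792
  +D: nom +30.880 → Σnom=147.650; wc +0.420/-0.233 → slack +1.120/-0.936; half-tol=0.327, Σhalf²=0.290394
  -E: nom -23.200 → Σnom=124.450; wc +0.460/-0.188 → slack +1.580/-1.124; half-tol=0.324, Σhalf²=0.395371
  -F: nom -29.600 → Σnom=94.850; wc +0.333/-0.333 → slack +1.913/-1.457; half-tol=0.333, Σhalf²=0.506260
  -G: nom -7.400 → Σnom=87.450; wc +0.390/-0.390 → slack +2.303/-1.847; half-tol=0.390, Σhalf²=0.658360
Nominal = 87.450. Worst-case = [87.450 - 1.847, 87.450 + 2.303] = [85.603, 89.753]. RSS = √0.658360 = 0.811.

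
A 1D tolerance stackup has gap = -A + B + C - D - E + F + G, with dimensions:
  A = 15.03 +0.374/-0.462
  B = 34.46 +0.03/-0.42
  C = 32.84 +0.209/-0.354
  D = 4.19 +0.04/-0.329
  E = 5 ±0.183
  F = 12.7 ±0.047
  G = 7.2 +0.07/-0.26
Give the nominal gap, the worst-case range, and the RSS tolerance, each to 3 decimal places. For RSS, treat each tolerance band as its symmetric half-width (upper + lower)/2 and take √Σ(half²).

Stack each dimension's contribution:
  -A: nom -15.030 → Σnom=-15.030; wc +0.462/-0.374 → slack +0.462/-0.374; half-tol=0.418, Σhalf²=0.174724
  +B: nom +34.460 → Σnom=19.430; wc +0.030/-0.420 → slack +0.492/-0.794; half-tol=0.225, Σhalf²=0.225349
  +C: nom +32.840 → Σnom=52.270; wc +0.209/-0.354 → slack +0.701/-1.148; half-tol=0.281, Σhalf²=0.304591
  -D: nom -4.190 → Σnom=48.080; wc +0.329/-0.040 → slack +1.030/-1.188; half-tol=0.184, Σhalf²=0.338631
  -E: nom -5.000 → Σnom=43.080; wc +0.183/-0.183 → slack +1.213/-1.371; half-tol=0.183, Σhalf²=0.372120
  +F: nom +12.700 → Σnom=55.780; wc +0.047/-0.047 → slack +1.260/-1.418; half-tol=0.047, Σhalf²=0.374329
  +G: nom +7.200 → Σnom=62.980; wc +0.070/-0.260 → slack +1.330/-1.678; half-tol=0.165, Σhalf²=0.401554
Nominal = 62.980. Worst-case = [62.980 - 1.678, 62.980 + 1.330] = [61.302, 64.310]. RSS = √0.401554 = 0.634.

nominal=62.980 wc=[61.302,64.310] rss=0.634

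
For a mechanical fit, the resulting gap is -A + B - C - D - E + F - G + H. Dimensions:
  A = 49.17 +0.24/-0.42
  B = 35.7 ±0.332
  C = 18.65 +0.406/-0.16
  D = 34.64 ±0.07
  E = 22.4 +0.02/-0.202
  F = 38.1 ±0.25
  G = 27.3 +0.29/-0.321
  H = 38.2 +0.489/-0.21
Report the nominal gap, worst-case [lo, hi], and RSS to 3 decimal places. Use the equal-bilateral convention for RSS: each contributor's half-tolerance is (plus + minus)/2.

Stack each dimension's contribution:
  -A: nom -49.170 → Σnom=-49.170; wc +0.420/-0.240 → slack +0.420/-0.240; half-tol=0.330, Σhalf²=0.108900
  +B: nom +35.700 → Σnom=-13.470; wc +0.332/-0.332 → slack +0.752/-0.572; half-tol=0.332, Σhalf²=0.219124
  -C: nom -18.650 → Σnom=-32.120; wc +0.160/-0.406 → slack +0.912/-0.978; half-tol=0.283, Σhalf²=0.299213
  -D: nom -34.640 → Σnom=-66.760; wc +0.070/-0.070 → slack +0.982/-1.048; half-tol=0.070, Σhalf²=0.304113
  -E: nom -22.400 → Σnom=-89.160; wc +0.202/-0.020 → slack +1.184/-1.068; half-tol=0.111, Σhalf²=0.316434
  +F: nom +38.100 → Σnom=-51.060; wc +0.250/-0.250 → slack +1.434/-1.318; half-tol=0.250, Σhalf²=0.378934
  -G: nom -27.300 → Σnom=-78.360; wc +0.321/-0.290 → slack +1.755/-1.608; half-tol=0.305, Σhalf²=0.472264
  +H: nom +38.200 → Σnom=-40.160; wc +0.489/-0.210 → slack +2.244/-1.818; half-tol=0.349, Σhalf²=0.594415
Nominal = -40.160. Worst-case = [-40.160 - 1.818, -40.160 + 2.244] = [-41.978, -37.916]. RSS = √0.594415 = 0.771.

nominal=-40.160 wc=[-41.978,-37.916] rss=0.771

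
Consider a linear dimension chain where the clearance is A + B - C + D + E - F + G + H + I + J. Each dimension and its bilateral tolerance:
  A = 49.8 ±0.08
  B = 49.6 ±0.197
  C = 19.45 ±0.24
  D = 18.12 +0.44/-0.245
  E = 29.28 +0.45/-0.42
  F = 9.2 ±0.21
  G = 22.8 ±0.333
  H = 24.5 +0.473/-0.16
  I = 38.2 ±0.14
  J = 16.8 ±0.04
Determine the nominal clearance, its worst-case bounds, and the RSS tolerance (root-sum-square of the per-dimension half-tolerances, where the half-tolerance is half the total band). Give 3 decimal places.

nominal=220.450 wc=[218.385,223.053] rss=0.828

Stack each dimension's contribution:
  +A: nom +49.800 → Σnom=49.800; wc +0.080/-0.080 → slack +0.080/-0.080; half-tol=0.080, Σhalf²=0.006400
  +B: nom +49.600 → Σnom=99.400; wc +0.197/-0.197 → slack +0.277/-0.277; half-tol=0.197, Σhalf²=0.045209
  -C: nom -19.450 → Σnom=79.950; wc +0.240/-0.240 → slack +0.517/-0.517; half-tol=0.240, Σhalf²=0.102809
  +D: nom +18.120 → Σnom=98.070; wc +0.440/-0.245 → slack +0.957/-0.762; half-tol=0.343, Σhalf²=0.220115
  +E: nom +29.280 → Σnom=127.350; wc +0.450/-0.420 → slack +1.407/-1.182; half-tol=0.435, Σhalf²=0.409340
  -F: nom -9.200 → Σnom=118.150; wc +0.210/-0.210 → slack +1.617/-1.392; half-tol=0.210, Σhalf²=0.453440
  +G: nom +22.800 → Σnom=140.950; wc +0.333/-0.333 → slack +1.950/-1.725; half-tol=0.333, Σhalf²=0.564329
  +H: nom +24.500 → Σnom=165.450; wc +0.473/-0.160 → slack +2.423/-1.885; half-tol=0.317, Σhalf²=0.664502
  +I: nom +38.200 → Σnom=203.650; wc +0.140/-0.140 → slack +2.563/-2.025; half-tol=0.140, Σhalf²=0.684102
  +J: nom +16.800 → Σnom=220.450; wc +0.040/-0.040 → slack +2.603/-2.065; half-tol=0.040, Σhalf²=0.685702
Nominal = 220.450. Worst-case = [220.450 - 2.065, 220.450 + 2.603] = [218.385, 223.053]. RSS = √0.685702 = 0.828.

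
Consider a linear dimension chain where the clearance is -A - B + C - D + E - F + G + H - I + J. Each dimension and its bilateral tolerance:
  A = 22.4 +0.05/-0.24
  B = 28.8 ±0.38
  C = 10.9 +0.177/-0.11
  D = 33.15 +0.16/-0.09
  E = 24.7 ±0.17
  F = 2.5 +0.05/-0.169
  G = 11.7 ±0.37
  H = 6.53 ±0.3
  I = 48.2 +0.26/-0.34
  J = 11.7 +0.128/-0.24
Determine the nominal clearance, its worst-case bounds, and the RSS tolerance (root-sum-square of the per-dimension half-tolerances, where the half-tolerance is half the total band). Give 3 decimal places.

Stack each dimension's contribution:
  -A: nom -22.400 → Σnom=-22.400; wc +0.240/-0.050 → slack +0.240/-0.050; half-tol=0.145, Σhalf²=0.021025
  -B: nom -28.800 → Σnom=-51.200; wc +0.380/-0.380 → slack +0.620/-0.430; half-tol=0.380, Σhalf²=0.165425
  +C: nom +10.900 → Σnom=-40.300; wc +0.177/-0.110 → slack +0.797/-0.540; half-tol=0.143, Σhalf²=0.186017
  -D: nom -33.150 → Σnom=-73.450; wc +0.090/-0.160 → slack +0.887/-0.700; half-tol=0.125, Σhalf²=0.201642
  +E: nom +24.700 → Σnom=-48.750; wc +0.170/-0.170 → slack +1.057/-0.870; half-tol=0.170, Σhalf²=0.230542
  -F: nom -2.500 → Σnom=-51.250; wc +0.169/-0.050 → slack +1.226/-0.920; half-tol=0.110, Σhalf²=0.242533
  +G: nom +11.700 → Σnom=-39.550; wc +0.370/-0.370 → slack +1.596/-1.290; half-tol=0.370, Σhalf²=0.379433
  +H: nom +6.530 → Σnom=-33.020; wc +0.300/-0.300 → slack +1.896/-1.590; half-tol=0.300, Σhalf²=0.469433
  -I: nom -48.200 → Σnom=-81.220; wc +0.340/-0.260 → slack +2.236/-1.850; half-tol=0.300, Σhalf²=0.559432
  +J: nom +11.700 → Σnom=-69.520; wc +0.128/-0.240 → slack +2.364/-2.090; half-tol=0.184, Σhalf²=0.593288
Nominal = -69.520. Worst-case = [-69.520 - 2.090, -69.520 + 2.364] = [-71.610, -67.156]. RSS = √0.593288 = 0.770.

nominal=-69.520 wc=[-71.610,-67.156] rss=0.770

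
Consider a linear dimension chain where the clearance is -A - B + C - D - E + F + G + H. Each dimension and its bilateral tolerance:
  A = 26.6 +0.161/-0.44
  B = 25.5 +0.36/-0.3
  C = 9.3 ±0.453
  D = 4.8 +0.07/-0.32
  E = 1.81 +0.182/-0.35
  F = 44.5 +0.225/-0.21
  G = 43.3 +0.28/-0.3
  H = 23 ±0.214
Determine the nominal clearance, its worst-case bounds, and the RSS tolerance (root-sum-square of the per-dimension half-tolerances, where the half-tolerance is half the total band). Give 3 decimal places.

Stack each dimension's contribution:
  -A: nom -26.600 → Σnom=-26.600; wc +0.440/-0.161 → slack +0.440/-0.161; half-tol=0.300, Σhalf²=0.090300
  -B: nom -25.500 → Σnom=-52.100; wc +0.300/-0.360 → slack +0.740/-0.521; half-tol=0.330, Σhalf²=0.199200
  +C: nom +9.300 → Σnom=-42.800; wc +0.453/-0.453 → slack +1.193/-0.974; half-tol=0.453, Σhalf²=0.404409
  -D: nom -4.800 → Σnom=-47.600; wc +0.320/-0.070 → slack +1.513/-1.044; half-tol=0.195, Σhalf²=0.442434
  -E: nom -1.810 → Σnom=-49.410; wc +0.350/-0.182 → slack +1.863/-1.226; half-tol=0.266, Σhalf²=0.513190
  +F: nom +44.500 → Σnom=-4.910; wc +0.225/-0.210 → slack +2.088/-1.436; half-tol=0.217, Σhalf²=0.560496
  +G: nom +43.300 → Σnom=38.390; wc +0.280/-0.300 → slack +2.368/-1.736; half-tol=0.290, Σhalf²=0.644597
  +H: nom +23.000 → Σnom=61.390; wc +0.214/-0.214 → slack +2.582/-1.950; half-tol=0.214, Σhalf²=0.690392
Nominal = 61.390. Worst-case = [61.390 - 1.950, 61.390 + 2.582] = [59.440, 63.972]. RSS = √0.690392 = 0.831.

nominal=61.390 wc=[59.440,63.972] rss=0.831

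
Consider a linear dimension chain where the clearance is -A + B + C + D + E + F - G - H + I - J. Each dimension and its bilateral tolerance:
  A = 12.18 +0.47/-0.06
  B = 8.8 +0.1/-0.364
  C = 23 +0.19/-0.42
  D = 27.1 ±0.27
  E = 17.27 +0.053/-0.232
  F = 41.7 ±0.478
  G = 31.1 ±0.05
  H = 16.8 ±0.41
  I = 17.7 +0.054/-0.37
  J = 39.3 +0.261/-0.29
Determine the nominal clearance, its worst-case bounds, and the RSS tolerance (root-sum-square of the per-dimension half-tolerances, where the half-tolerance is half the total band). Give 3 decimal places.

nominal=36.190 wc=[32.865,38.145] rss=0.911

Stack each dimension's contribution:
  -A: nom -12.180 → Σnom=-12.180; wc +0.060/-0.470 → slack +0.060/-0.470; half-tol=0.265, Σhalf²=0.070225
  +B: nom +8.800 → Σnom=-3.380; wc +0.100/-0.364 → slack +0.160/-0.834; half-tol=0.232, Σhalf²=0.124049
  +C: nom +23.000 → Σnom=19.620; wc +0.190/-0.420 → slack +0.350/-1.254; half-tol=0.305, Σhalf²=0.217074
  +D: nom +27.100 → Σnom=46.720; wc +0.270/-0.270 → slack +0.620/-1.524; half-tol=0.270, Σhalf²=0.289974
  +E: nom +17.270 → Σnom=63.990; wc +0.053/-0.232 → slack +0.673/-1.756; half-tol=0.143, Σhalf²=0.310280
  +F: nom +41.700 → Σnom=105.690; wc +0.478/-0.478 → slack +1.151/-2.234; half-tol=0.478, Σhalf²=0.538764
  -G: nom -31.100 → Σnom=74.590; wc +0.050/-0.050 → slack +1.201/-2.284; half-tol=0.050, Σhalf²=0.541264
  -H: nom -16.800 → Σnom=57.790; wc +0.410/-0.410 → slack +1.611/-2.694; half-tol=0.410, Σhalf²=0.709364
  +I: nom +17.700 → Σnom=75.490; wc +0.054/-0.370 → slack +1.665/-3.064; half-tol=0.212, Σhalf²=0.754308
  -J: nom -39.300 → Σnom=36.190; wc +0.290/-0.261 → slack +1.955/-3.325; half-tol=0.275, Σhalf²=0.830208
Nominal = 36.190. Worst-case = [36.190 - 3.325, 36.190 + 1.955] = [32.865, 38.145]. RSS = √0.830208 = 0.911.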